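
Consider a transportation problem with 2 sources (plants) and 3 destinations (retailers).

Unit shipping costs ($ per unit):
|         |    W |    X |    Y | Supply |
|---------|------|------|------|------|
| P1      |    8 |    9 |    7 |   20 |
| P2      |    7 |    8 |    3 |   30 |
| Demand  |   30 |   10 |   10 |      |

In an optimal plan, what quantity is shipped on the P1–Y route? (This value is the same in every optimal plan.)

Solving gives:
  P1 to W: 10 × $8 = $80
  P1 to X: 10 × $9 = $90
  P2 to W: 20 × $7 = $140
  P2 to Y: 10 × $3 = $30
Total cost = $340.
The route P1→Y is not used.

0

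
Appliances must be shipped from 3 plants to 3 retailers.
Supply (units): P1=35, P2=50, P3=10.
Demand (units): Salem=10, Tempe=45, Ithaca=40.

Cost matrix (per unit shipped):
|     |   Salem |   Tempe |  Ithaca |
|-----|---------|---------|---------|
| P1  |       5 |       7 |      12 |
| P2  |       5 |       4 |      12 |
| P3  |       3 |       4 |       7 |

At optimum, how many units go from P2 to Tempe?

Solving gives:
  P1–Salem: 5 units
  P1–Ithaca: 30 units
  P2–Salem: 5 units
  P2–Tempe: 45 units
  P3–Ithaca: 10 units
Total cost = 660.
So P2→Tempe carries 45 units.

45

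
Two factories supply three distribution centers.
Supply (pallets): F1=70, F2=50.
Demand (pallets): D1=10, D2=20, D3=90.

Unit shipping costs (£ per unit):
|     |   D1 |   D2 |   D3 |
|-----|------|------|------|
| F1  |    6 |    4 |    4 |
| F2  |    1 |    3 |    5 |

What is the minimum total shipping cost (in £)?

One minimum-cost allocation:
  F1 to D3: 70 × £4 = £280
  F2 to D1: 10 × £1 = £10
  F2 to D2: 20 × £3 = £60
  F2 to D3: 20 × £5 = £100
Total = 280 + 10 + 60 + 100 = £450.

450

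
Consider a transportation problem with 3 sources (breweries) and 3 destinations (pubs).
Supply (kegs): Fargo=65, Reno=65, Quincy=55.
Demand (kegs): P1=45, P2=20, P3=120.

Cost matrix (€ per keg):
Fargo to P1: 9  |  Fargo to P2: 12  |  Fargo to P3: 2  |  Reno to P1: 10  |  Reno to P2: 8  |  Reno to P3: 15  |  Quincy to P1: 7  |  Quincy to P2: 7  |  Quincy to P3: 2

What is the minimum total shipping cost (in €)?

850

A cheapest plan:
  Fargo→P3: 65 kegs
  Reno→P1: 45 kegs
  Reno→P2: 20 kegs
  Quincy→P3: 55 kegs
Total cost = €850.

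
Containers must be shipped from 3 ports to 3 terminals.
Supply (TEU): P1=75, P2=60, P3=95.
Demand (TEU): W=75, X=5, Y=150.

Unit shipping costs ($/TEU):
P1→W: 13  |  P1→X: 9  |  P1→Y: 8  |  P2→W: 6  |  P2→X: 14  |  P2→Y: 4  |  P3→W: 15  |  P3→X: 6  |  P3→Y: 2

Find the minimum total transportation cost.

1230

Optimal allocation:
  P1→W: 15 × $13 = $195
  P1→X: 5 × $9 = $45
  P1→Y: 55 × $8 = $440
  P2→W: 60 × $6 = $360
  P3→Y: 95 × $2 = $190
Total = 195 + 45 + 440 + 360 + 190 = $1230.
(Supply check: P1 ships 75; P2 ships 60; P3 ships 95.)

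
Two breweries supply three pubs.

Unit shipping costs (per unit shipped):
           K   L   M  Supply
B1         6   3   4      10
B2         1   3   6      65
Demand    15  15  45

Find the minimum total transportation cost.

An optimal shipping plan:
  B1 to M: 10 kegs
  B2 to K: 15 kegs
  B2 to L: 15 kegs
  B2 to M: 35 kegs
Total cost = 310.

310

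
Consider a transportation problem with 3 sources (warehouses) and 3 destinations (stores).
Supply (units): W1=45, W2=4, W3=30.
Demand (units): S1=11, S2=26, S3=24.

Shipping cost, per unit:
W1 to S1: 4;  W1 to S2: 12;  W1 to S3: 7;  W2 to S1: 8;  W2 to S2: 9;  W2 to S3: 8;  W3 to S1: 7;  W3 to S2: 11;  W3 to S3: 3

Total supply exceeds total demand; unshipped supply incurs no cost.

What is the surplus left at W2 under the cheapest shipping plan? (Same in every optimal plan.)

0

An optimal plan:
  W1 to S1: 11 units
  W1 to S2: 16 units
  W2 to S2: 4 units
  W3 to S2: 6 units
  W3 to S3: 24 units
Total cost = 410.
W2 ships 4 of its 4, leaving 0.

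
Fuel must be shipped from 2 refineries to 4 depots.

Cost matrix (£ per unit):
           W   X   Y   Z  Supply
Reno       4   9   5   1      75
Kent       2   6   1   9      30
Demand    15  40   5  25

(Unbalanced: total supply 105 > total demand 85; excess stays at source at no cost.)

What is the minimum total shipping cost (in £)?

375

Optimal allocation:
  Reno to W: 15 × £4 = £60
  Reno to X: 15 × £9 = £135
  Reno to Z: 25 × £1 = £25
  Kent to X: 25 × £6 = £150
  Kent to Y: 5 × £1 = £5
Total = 60 + 135 + 25 + 150 + 5 = £375.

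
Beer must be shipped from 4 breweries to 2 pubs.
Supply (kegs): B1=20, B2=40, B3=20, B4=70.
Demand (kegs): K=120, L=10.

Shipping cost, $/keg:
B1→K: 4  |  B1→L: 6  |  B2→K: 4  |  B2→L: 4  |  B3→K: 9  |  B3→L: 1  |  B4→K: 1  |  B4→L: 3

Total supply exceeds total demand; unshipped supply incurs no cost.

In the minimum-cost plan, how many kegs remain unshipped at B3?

Minimum-cost shipments:
  B1->K: 10 × $4 = $40
  B2->K: 40 × $4 = $160
  B3->L: 10 × $1 = $10
  B4->K: 70 × $1 = $70
Total cost = $280.
B3 ships 10 of its 20, leaving 10.

10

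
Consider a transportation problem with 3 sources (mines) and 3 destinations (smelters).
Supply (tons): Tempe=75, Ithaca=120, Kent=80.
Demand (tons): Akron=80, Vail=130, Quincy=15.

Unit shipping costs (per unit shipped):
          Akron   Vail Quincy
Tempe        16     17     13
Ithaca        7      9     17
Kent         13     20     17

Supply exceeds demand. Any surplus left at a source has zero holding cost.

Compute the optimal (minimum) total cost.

An optimal shipping plan:
  Tempe–Vail: 10 × 17 = 170
  Tempe–Quincy: 15 × 13 = 195
  Ithaca–Vail: 120 × 9 = 1080
  Kent–Akron: 80 × 13 = 1040
Total = 170 + 195 + 1080 + 1040 = 2485.
(Supply check: Tempe ships 25; Ithaca ships 120; Kent ships 80.)

2485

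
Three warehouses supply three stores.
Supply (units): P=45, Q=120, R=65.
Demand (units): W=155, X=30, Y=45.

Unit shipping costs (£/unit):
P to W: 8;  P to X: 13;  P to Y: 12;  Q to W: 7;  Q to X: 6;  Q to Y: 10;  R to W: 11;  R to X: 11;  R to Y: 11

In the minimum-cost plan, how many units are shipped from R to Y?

45

The minimum-cost plan:
  P–W: 45 units
  Q–W: 90 units
  Q–X: 30 units
  R–W: 20 units
  R–Y: 45 units
Total cost = £1885.
So R→Y carries 45 units.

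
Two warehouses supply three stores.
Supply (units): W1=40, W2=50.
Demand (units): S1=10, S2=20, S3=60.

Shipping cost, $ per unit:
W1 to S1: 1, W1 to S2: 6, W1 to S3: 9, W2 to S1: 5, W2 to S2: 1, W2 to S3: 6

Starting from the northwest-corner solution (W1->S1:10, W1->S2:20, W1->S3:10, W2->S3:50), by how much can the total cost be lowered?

40

Current plan cost = 10·1 + 20·6 + 10·9 + 50·6 = $520.
Optimal plan:
  W1->S1: 10 × $1 = $10
  W1->S3: 30 × $9 = $270
  W2->S2: 20 × $1 = $20
  W2->S3: 30 × $6 = $180
Optimal cost = $480.
Saving = 520 − 480 = $40.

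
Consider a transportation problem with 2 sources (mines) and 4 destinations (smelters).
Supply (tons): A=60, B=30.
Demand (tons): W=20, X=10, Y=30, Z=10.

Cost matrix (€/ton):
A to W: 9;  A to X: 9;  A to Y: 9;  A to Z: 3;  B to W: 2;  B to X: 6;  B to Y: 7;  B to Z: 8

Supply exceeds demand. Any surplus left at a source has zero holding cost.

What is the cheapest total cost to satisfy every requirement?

400

One minimum-cost allocation:
  A–Y: 30 tons
  A–Z: 10 tons
  B–W: 20 tons
  B–X: 10 tons
Total cost = €400.
(Supply check: A ships 40; B ships 30.)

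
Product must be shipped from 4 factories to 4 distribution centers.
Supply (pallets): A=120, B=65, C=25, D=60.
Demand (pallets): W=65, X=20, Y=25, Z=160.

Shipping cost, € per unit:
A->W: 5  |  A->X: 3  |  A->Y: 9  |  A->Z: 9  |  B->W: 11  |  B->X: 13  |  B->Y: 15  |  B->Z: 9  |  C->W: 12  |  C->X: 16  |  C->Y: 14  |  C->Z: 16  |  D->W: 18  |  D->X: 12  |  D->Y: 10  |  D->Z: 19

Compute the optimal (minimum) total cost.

2580

An optimal shipping plan:
  A to W: 40 pallets
  A to Z: 80 pallets
  B to Z: 65 pallets
  C to W: 25 pallets
  D to X: 20 pallets
  D to Y: 25 pallets
  D to Z: 15 pallets
Total cost = €2580.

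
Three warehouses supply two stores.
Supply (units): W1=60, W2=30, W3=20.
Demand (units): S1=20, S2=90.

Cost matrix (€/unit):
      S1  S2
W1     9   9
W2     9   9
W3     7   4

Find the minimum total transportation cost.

An optimal shipping plan:
  W1->S1: 20 units
  W1->S2: 40 units
  W2->S2: 30 units
  W3->S2: 20 units
Total cost = €890.
(Supply check: W1 ships 60; W2 ships 30; W3 ships 20.)

890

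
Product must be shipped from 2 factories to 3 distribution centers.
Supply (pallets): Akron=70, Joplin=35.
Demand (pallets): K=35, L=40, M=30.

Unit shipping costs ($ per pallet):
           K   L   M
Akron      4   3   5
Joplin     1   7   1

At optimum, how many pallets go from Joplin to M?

Optimal shipments:
  Akron–K: 30 × $4 = $120
  Akron–L: 40 × $3 = $120
  Joplin–K: 5 × $1 = $5
  Joplin–M: 30 × $1 = $30
Total cost = $275.
So Joplin→M carries 30 pallets.

30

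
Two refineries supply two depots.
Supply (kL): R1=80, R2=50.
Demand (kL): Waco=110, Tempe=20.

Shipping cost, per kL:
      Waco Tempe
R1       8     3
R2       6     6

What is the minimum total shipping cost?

One minimum-cost allocation:
  R1 to Waco: 60 × 8 = 480
  R1 to Tempe: 20 × 3 = 60
  R2 to Waco: 50 × 6 = 300
Total = 480 + 60 + 300 = 840.

840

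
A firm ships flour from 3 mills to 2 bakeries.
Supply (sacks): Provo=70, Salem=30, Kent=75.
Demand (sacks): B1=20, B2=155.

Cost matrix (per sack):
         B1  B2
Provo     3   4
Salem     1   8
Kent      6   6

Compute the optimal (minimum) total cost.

A cheapest plan:
  Provo->B2: 70 × 4 = 280
  Salem->B1: 20 × 1 = 20
  Salem->B2: 10 × 8 = 80
  Kent->B2: 75 × 6 = 450
Total = 280 + 20 + 80 + 450 = 830.

830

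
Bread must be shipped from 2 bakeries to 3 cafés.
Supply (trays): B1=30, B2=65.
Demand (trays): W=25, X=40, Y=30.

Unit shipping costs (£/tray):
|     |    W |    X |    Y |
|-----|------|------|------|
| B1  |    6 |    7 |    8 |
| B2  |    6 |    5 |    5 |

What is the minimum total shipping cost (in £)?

510

A cheapest plan:
  B1→W: 25 × £6 = £150
  B1→X: 5 × £7 = £35
  B2→X: 35 × £5 = £175
  B2→Y: 30 × £5 = £150
Total = 150 + 35 + 175 + 150 = £510.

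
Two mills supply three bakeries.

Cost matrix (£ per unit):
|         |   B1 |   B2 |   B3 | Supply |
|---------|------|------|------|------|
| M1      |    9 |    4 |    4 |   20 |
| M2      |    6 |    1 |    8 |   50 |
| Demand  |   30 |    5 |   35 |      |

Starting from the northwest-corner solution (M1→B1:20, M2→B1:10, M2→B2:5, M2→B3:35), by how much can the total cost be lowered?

140

Current plan cost = 20·9 + 10·6 + 5·1 + 35·8 = £525.
Optimal plan:
  M1–B3: 20 × £4 = £80
  M2–B1: 30 × £6 = £180
  M2–B2: 5 × £1 = £5
  M2–B3: 15 × £8 = £120
Optimal cost = £385.
Saving = 525 − 385 = £140.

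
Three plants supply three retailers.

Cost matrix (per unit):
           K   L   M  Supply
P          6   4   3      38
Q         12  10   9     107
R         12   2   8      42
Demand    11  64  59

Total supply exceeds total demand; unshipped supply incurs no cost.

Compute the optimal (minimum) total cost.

739

Optimal allocation:
  P–L: 22 units
  P–M: 16 units
  Q–K: 11 units
  Q–M: 43 units
  R–L: 42 units
Total cost = 739.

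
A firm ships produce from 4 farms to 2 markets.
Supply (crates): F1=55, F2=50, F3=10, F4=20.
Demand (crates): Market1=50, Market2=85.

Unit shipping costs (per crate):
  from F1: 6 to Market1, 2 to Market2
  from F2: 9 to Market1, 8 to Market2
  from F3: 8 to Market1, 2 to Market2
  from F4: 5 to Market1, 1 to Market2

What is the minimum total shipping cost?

Optimal allocation:
  F1->Market2: 55 × 2 = 110
  F2->Market1: 50 × 9 = 450
  F3->Market2: 10 × 2 = 20
  F4->Market2: 20 × 1 = 20
Total = 110 + 450 + 20 + 20 = 600.

600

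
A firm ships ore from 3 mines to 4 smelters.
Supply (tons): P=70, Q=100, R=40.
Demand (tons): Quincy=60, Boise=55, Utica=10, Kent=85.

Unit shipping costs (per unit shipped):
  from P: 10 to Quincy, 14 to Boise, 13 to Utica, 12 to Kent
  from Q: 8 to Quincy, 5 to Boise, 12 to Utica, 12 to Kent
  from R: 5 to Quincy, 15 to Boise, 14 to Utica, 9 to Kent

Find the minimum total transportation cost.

1775

One minimum-cost allocation:
  P→Kent: 70 × 12 = 840
  Q→Quincy: 20 × 8 = 160
  Q→Boise: 55 × 5 = 275
  Q→Utica: 10 × 12 = 120
  Q→Kent: 15 × 12 = 180
  R→Quincy: 40 × 5 = 200
Total = 840 + 160 + 275 + 120 + 180 + 200 = 1775.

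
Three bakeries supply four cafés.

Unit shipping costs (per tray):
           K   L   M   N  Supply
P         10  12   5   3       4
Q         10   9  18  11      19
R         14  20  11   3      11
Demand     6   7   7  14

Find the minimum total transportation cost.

263

A cheapest plan:
  P–M: 4 × 5 = 20
  Q–K: 6 × 10 = 60
  Q–L: 7 × 9 = 63
  Q–M: 3 × 18 = 54
  Q–N: 3 × 11 = 33
  R–N: 11 × 3 = 33
Total = 20 + 60 + 63 + 54 + 33 + 33 = 263.
(Supply check: P ships 4; Q ships 19; R ships 11.)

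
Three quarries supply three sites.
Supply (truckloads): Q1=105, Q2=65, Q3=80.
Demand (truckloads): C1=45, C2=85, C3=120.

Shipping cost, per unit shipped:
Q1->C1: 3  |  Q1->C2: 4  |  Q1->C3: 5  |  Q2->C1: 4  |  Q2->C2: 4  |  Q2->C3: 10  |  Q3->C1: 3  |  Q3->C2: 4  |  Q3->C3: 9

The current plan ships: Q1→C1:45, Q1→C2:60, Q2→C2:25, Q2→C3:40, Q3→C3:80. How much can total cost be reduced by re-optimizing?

Current plan cost = 45·3 + 60·4 + 25·4 + 40·10 + 80·9 = 1595.
Optimal plan:
  Q1–C3: 105 × 5 = 525
  Q2–C2: 65 × 4 = 260
  Q3–C1: 45 × 3 = 135
  Q3–C2: 20 × 4 = 80
  Q3–C3: 15 × 9 = 135
Optimal cost = 1135.
Saving = 1595 − 1135 = 460.

460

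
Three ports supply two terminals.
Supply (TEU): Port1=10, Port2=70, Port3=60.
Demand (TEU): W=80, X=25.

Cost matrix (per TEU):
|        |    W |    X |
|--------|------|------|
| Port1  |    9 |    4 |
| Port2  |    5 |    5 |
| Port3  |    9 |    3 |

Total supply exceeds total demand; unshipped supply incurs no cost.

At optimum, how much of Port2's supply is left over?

0

Minimum-cost shipments:
  Port2->W: 70 × 5 = 350
  Port3->W: 10 × 9 = 90
  Port3->X: 25 × 3 = 75
Total cost = 515.
Port2 ships 70 of its 70, leaving 0.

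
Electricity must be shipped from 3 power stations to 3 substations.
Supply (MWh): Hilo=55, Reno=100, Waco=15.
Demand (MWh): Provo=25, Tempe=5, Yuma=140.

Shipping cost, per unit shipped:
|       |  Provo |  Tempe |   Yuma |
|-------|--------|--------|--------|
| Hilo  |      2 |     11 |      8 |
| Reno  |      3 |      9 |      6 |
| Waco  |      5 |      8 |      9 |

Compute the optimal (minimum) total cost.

1020

One minimum-cost allocation:
  Hilo–Provo: 25 × 2 = 50
  Hilo–Yuma: 30 × 8 = 240
  Reno–Yuma: 100 × 6 = 600
  Waco–Tempe: 5 × 8 = 40
  Waco–Yuma: 10 × 9 = 90
Total = 50 + 240 + 600 + 40 + 90 = 1020.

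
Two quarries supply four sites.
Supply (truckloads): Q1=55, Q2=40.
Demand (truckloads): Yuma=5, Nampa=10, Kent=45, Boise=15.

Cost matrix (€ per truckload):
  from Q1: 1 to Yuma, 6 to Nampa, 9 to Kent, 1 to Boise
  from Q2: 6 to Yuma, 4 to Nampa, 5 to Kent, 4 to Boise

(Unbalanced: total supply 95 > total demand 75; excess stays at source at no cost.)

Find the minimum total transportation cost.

Optimal allocation:
  Q1->Yuma: 5 × €1 = €5
  Q1->Nampa: 10 × €6 = €60
  Q1->Kent: 5 × €9 = €45
  Q1->Boise: 15 × €1 = €15
  Q2->Kent: 40 × €5 = €200
Total = 5 + 60 + 45 + 15 + 200 = €325.
(Supply check: Q1 ships 35; Q2 ships 40.)

325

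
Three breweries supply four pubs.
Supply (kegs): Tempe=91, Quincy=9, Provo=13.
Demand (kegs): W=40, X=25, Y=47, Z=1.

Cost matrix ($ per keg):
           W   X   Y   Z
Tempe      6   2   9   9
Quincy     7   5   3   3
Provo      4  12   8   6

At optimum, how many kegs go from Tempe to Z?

The minimum-cost plan:
  Tempe->W: 28 × $6 = $168
  Tempe->X: 25 × $2 = $50
  Tempe->Y: 38 × $9 = $342
  Quincy->Y: 9 × $3 = $27
  Provo->W: 12 × $4 = $48
  Provo->Z: 1 × $6 = $6
Total cost = $641.
The route Tempe→Z is not used.

0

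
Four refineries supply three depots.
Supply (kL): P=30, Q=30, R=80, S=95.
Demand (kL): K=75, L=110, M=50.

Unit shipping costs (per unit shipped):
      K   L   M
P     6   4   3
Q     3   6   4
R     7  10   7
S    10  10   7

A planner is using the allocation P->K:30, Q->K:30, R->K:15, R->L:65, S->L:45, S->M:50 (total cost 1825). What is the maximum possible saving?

150

Current plan cost = 30·6 + 30·3 + 15·7 + 65·10 + 45·10 + 50·7 = 1825.
Optimal plan:
  P–L: 30 × 4 = 120
  Q–L: 30 × 6 = 180
  R–K: 75 × 7 = 525
  R–L: 5 × 10 = 50
  S–L: 45 × 10 = 450
  S–M: 50 × 7 = 350
Optimal cost = 1675.
Saving = 1825 − 1675 = 150.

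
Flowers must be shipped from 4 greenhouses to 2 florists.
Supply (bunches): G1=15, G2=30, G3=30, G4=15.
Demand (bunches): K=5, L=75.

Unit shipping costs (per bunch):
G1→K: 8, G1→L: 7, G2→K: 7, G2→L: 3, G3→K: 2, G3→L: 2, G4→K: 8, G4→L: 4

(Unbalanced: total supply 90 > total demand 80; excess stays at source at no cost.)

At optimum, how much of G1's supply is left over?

10

Minimum-cost shipments:
  G1 to L: 5 bunches
  G2 to L: 30 bunches
  G3 to K: 5 bunches
  G3 to L: 25 bunches
  G4 to L: 15 bunches
Total cost = 245.
G1 ships 5 of its 15, leaving 10.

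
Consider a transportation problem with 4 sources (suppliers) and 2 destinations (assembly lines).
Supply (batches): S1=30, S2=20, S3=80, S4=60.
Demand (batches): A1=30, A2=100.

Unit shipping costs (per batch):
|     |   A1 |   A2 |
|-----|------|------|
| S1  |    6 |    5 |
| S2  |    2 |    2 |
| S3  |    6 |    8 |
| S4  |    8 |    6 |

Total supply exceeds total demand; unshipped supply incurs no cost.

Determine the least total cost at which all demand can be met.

670

One minimum-cost allocation:
  S1 to A2: 30 × 5 = 150
  S2 to A2: 20 × 2 = 40
  S3 to A1: 30 × 6 = 180
  S4 to A2: 50 × 6 = 300
Total = 150 + 40 + 180 + 300 = 670.
(Supply check: S1 ships 30; S2 ships 20; S3 ships 30; S4 ships 50.)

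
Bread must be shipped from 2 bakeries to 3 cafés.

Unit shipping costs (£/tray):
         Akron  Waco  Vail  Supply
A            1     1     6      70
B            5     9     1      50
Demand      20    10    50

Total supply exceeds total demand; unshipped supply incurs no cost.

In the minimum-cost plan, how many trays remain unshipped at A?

40

Minimum-cost shipments:
  A->Akron: 20 × £1 = £20
  A->Waco: 10 × £1 = £10
  B->Vail: 50 × £1 = £50
Total cost = £80.
A ships 30 of its 70, leaving 40.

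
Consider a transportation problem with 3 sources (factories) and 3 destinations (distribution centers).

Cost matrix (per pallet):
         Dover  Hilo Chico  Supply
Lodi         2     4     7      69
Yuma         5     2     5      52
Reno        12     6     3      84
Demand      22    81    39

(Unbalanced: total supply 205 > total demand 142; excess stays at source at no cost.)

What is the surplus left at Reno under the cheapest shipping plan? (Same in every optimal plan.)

45

An optimal plan:
  Lodi to Dover: 22 × 2 = 44
  Lodi to Hilo: 29 × 4 = 116
  Yuma to Hilo: 52 × 2 = 104
  Reno to Chico: 39 × 3 = 117
Total cost = 381.
Reno ships 39 of its 84, leaving 45.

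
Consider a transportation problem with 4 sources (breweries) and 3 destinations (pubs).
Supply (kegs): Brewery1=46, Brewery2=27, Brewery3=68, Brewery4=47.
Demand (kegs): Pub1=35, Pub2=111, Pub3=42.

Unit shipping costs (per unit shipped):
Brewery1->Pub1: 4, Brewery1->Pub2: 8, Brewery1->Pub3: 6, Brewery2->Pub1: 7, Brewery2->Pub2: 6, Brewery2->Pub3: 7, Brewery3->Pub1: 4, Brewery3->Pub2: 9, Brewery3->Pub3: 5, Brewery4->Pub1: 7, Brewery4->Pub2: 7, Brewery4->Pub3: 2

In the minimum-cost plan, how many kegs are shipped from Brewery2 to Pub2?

27

Optimal shipments:
  Brewery1 to Pub2: 46 × 8 = 368
  Brewery2 to Pub2: 27 × 6 = 162
  Brewery3 to Pub1: 35 × 4 = 140
  Brewery3 to Pub2: 33 × 9 = 297
  Brewery4 to Pub2: 5 × 7 = 35
  Brewery4 to Pub3: 42 × 2 = 84
Total cost = 1086.
So Brewery2→Pub2 carries 27 kegs.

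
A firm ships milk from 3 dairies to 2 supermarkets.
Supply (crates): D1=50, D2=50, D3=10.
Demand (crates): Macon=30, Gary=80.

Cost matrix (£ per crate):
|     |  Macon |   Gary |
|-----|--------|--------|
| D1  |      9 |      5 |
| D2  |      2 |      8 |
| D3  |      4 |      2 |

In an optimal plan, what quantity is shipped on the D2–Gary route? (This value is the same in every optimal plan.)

Optimal shipments:
  D1 to Gary: 50 × £5 = £250
  D2 to Macon: 30 × £2 = £60
  D2 to Gary: 20 × £8 = £160
  D3 to Gary: 10 × £2 = £20
Total cost = £490.
So D2→Gary carries 20 crates.

20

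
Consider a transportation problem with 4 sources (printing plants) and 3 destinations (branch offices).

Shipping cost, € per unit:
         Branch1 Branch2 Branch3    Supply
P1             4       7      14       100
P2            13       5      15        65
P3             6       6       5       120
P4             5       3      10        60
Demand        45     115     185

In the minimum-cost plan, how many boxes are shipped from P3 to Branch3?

120

Solving gives:
  P1 to Branch1: 45 × €4 = €180
  P1 to Branch2: 50 × €7 = €350
  P1 to Branch3: 5 × €14 = €70
  P2 to Branch2: 65 × €5 = €325
  P3 to Branch3: 120 × €5 = €600
  P4 to Branch3: 60 × €10 = €600
Total cost = €2125.
So P3→Branch3 carries 120 boxes.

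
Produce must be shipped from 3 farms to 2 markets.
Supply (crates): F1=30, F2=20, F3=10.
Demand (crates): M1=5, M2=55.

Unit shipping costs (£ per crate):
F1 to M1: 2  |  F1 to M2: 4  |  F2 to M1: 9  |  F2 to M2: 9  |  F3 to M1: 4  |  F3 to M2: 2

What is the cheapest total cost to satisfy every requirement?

310

Optimal allocation:
  F1 to M1: 5 × £2 = £10
  F1 to M2: 25 × £4 = £100
  F2 to M2: 20 × £9 = £180
  F3 to M2: 10 × £2 = £20
Total = 10 + 100 + 180 + 20 = £310.
(Supply check: F1 ships 30; F2 ships 20; F3 ships 10.)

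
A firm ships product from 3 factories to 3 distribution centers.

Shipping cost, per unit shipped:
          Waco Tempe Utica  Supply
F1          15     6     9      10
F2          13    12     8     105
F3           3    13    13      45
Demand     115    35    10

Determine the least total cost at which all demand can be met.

An optimal shipping plan:
  F1–Tempe: 10 × 6 = 60
  F2–Waco: 70 × 13 = 910
  F2–Tempe: 25 × 12 = 300
  F2–Utica: 10 × 8 = 80
  F3–Waco: 45 × 3 = 135
Total = 60 + 910 + 300 + 80 + 135 = 1485.

1485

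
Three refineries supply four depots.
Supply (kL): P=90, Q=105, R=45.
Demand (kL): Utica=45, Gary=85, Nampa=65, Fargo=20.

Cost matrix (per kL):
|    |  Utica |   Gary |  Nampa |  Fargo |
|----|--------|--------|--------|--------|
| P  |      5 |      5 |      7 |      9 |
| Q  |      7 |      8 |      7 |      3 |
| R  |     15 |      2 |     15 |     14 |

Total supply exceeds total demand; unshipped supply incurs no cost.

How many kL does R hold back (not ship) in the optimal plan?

Minimum-cost shipments:
  P->Utica: 45 kL
  P->Gary: 40 kL
  P->Nampa: 5 kL
  Q->Nampa: 60 kL
  Q->Fargo: 20 kL
  R->Gary: 45 kL
Total cost = 1030.
R ships 45 of its 45, leaving 0.

0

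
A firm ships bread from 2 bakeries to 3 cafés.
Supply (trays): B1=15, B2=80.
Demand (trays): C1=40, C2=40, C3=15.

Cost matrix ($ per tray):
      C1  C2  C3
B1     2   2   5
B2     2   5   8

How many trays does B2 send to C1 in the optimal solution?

The minimum-cost plan:
  B1->C2: 15 × $2 = $30
  B2->C1: 40 × $2 = $80
  B2->C2: 25 × $5 = $125
  B2->C3: 15 × $8 = $120
Total cost = $355.
So B2→C1 carries 40 trays.

40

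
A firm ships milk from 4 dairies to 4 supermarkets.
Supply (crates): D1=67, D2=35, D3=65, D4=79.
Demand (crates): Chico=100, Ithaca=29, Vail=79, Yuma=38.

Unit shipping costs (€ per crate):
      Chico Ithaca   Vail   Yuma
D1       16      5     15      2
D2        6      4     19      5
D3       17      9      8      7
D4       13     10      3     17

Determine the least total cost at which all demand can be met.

1773

Optimal allocation:
  D1 to Ithaca: 29 × €5 = €145
  D1 to Yuma: 38 × €2 = €76
  D2 to Chico: 35 × €6 = €210
  D3 to Chico: 65 × €17 = €1105
  D4 to Vail: 79 × €3 = €237
Total = 145 + 76 + 210 + 1105 + 237 = €1773.
(Supply check: D1 ships 67; D2 ships 35; D3 ships 65; D4 ships 79.)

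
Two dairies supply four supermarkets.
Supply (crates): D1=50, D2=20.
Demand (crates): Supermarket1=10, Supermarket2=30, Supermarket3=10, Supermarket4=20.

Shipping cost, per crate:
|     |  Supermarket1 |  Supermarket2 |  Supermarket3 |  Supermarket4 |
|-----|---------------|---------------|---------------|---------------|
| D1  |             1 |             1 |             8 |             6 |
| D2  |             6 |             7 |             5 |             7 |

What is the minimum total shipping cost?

220

Optimal allocation:
  D1 to Supermarket1: 10 crates
  D1 to Supermarket2: 30 crates
  D1 to Supermarket4: 10 crates
  D2 to Supermarket3: 10 crates
  D2 to Supermarket4: 10 crates
Total cost = 220.
(Supply check: D1 ships 50; D2 ships 20.)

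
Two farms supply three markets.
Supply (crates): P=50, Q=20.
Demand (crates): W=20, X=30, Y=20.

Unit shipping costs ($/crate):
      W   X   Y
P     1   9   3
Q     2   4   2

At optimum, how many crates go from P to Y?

Solving gives:
  P→W: 20 crates
  P→X: 10 crates
  P→Y: 20 crates
  Q→X: 20 crates
Total cost = $250.
So P→Y carries 20 crates.

20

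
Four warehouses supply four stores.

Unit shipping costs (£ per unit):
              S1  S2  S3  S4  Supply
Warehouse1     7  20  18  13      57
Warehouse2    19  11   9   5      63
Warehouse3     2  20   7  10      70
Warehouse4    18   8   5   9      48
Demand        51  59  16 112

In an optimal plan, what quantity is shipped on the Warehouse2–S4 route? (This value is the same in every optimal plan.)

Optimal shipments:
  Warehouse1→S4: 57 units
  Warehouse2→S2: 11 units
  Warehouse2→S4: 52 units
  Warehouse3→S1: 51 units
  Warehouse3→S3: 16 units
  Warehouse3→S4: 3 units
  Warehouse4→S2: 48 units
Total cost = £1750.
So Warehouse2→S4 carries 52 units.

52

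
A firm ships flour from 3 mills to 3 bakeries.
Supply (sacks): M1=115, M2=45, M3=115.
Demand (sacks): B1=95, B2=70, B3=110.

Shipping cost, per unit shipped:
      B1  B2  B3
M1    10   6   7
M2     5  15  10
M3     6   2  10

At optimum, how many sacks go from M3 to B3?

The minimum-cost plan:
  M1→B2: 5 × 6 = 30
  M1→B3: 110 × 7 = 770
  M2→B1: 45 × 5 = 225
  M3→B1: 50 × 6 = 300
  M3→B2: 65 × 2 = 130
Total cost = 1455.
The route M3→B3 is not used.

0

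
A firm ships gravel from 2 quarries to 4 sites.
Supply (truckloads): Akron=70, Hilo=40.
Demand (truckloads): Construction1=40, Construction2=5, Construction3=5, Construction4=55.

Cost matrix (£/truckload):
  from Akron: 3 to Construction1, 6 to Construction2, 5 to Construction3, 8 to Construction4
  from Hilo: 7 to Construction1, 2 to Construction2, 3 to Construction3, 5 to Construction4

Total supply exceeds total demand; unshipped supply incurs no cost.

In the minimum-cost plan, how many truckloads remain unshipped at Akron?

5

An optimal plan:
  Akron to Construction1: 40 truckloads
  Akron to Construction3: 5 truckloads
  Akron to Construction4: 20 truckloads
  Hilo to Construction2: 5 truckloads
  Hilo to Construction4: 35 truckloads
Total cost = £490.
Akron ships 65 of its 70, leaving 5.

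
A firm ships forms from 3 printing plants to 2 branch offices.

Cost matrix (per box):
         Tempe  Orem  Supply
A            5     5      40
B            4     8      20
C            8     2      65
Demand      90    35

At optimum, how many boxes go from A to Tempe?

40

Optimal shipments:
  A to Tempe: 40 × 5 = 200
  B to Tempe: 20 × 4 = 80
  C to Tempe: 30 × 8 = 240
  C to Orem: 35 × 2 = 70
Total cost = 590.
So A→Tempe carries 40 boxes.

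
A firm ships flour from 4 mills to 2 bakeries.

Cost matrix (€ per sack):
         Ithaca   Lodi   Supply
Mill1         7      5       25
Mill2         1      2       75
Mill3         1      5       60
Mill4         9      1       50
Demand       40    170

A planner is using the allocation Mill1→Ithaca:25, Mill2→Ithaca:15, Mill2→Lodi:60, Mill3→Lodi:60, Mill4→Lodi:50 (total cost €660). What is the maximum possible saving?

Current plan cost = 25·7 + 15·1 + 60·2 + 60·5 + 50·1 = €660.
Optimal plan:
  Mill1->Lodi: 25 × €5 = €125
  Mill2->Lodi: 75 × €2 = €150
  Mill3->Ithaca: 40 × €1 = €40
  Mill3->Lodi: 20 × €5 = €100
  Mill4->Lodi: 50 × €1 = €50
Optimal cost = €465.
Saving = 660 − 465 = €195.

195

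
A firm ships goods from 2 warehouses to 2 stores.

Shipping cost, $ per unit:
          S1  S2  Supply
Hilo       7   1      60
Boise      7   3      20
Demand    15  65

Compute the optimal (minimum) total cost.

An optimal shipping plan:
  Hilo→S2: 60 × $1 = $60
  Boise→S1: 15 × $7 = $105
  Boise→S2: 5 × $3 = $15
Total = 60 + 105 + 15 = $180.
(Supply check: Hilo ships 60; Boise ships 20.)

180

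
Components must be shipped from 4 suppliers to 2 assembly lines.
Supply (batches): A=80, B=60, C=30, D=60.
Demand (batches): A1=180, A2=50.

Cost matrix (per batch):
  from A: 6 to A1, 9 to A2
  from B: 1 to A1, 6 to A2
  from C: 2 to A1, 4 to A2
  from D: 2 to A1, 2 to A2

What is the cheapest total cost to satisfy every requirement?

720

One minimum-cost allocation:
  A to A1: 80 × 6 = 480
  B to A1: 60 × 1 = 60
  C to A1: 30 × 2 = 60
  D to A1: 10 × 2 = 20
  D to A2: 50 × 2 = 100
Total = 480 + 60 + 60 + 20 + 100 = 720.
(Supply check: A ships 80; B ships 60; C ships 30; D ships 60.)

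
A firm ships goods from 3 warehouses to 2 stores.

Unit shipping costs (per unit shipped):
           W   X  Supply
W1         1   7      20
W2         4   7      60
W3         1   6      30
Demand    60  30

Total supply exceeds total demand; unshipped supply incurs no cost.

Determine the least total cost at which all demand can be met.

300

An optimal shipping plan:
  W1–W: 20 × 1 = 20
  W2–W: 10 × 4 = 40
  W2–X: 30 × 7 = 210
  W3–W: 30 × 1 = 30
Total = 20 + 40 + 210 + 30 = 300.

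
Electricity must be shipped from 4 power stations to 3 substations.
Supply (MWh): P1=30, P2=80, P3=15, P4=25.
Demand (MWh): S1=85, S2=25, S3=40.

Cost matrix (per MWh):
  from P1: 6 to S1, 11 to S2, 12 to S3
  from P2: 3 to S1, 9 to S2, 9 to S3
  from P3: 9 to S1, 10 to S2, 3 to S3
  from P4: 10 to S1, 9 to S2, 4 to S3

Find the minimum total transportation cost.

690

One minimum-cost allocation:
  P1->S1: 5 MWh
  P1->S2: 25 MWh
  P2->S1: 80 MWh
  P3->S3: 15 MWh
  P4->S3: 25 MWh
Total cost = 690.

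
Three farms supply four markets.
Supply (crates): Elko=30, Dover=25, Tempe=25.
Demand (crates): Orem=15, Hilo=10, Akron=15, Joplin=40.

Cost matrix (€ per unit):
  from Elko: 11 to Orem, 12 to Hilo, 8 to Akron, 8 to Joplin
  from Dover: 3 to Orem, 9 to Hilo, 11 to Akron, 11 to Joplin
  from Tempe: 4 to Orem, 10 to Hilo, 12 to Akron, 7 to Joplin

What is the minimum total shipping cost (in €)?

One minimum-cost allocation:
  Elko–Akron: 15 × €8 = €120
  Elko–Joplin: 15 × €8 = €120
  Dover–Orem: 15 × €3 = €45
  Dover–Hilo: 10 × €9 = €90
  Tempe–Joplin: 25 × €7 = €175
Total = 120 + 120 + 45 + 90 + 175 = €550.

550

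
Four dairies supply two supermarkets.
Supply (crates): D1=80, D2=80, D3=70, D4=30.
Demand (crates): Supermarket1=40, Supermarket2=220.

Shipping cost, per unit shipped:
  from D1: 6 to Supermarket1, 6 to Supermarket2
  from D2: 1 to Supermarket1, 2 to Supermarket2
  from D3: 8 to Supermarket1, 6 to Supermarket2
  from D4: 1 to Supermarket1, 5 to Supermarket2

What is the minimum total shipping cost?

1080

Optimal allocation:
  D1->Supermarket2: 80 crates
  D2->Supermarket1: 10 crates
  D2->Supermarket2: 70 crates
  D3->Supermarket2: 70 crates
  D4->Supermarket1: 30 crates
Total cost = 1080.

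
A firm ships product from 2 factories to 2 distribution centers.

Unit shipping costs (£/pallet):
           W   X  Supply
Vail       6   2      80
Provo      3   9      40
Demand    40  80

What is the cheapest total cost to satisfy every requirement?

Optimal allocation:
  Vail–X: 80 × £2 = £160
  Provo–W: 40 × £3 = £120
Total = 160 + 120 = £280.

280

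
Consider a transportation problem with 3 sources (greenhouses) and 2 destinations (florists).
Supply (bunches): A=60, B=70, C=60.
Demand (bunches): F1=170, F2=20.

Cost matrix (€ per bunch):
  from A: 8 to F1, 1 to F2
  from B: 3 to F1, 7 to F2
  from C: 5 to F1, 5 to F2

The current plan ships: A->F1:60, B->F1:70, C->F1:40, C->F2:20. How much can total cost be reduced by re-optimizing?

Current plan cost = 60·8 + 70·3 + 40·5 + 20·5 = €990.
Optimal plan:
  A->F1: 40 × €8 = €320
  A->F2: 20 × €1 = €20
  B->F1: 70 × €3 = €210
  C->F1: 60 × €5 = €300
Optimal cost = €850.
Saving = 990 − 850 = €140.

140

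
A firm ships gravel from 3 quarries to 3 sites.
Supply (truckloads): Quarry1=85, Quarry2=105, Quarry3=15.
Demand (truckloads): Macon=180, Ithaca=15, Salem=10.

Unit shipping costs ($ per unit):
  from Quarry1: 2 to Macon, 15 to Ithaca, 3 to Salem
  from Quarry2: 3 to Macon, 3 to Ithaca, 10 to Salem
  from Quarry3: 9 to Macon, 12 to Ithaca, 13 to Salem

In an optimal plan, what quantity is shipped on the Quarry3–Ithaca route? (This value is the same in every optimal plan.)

0

Optimal shipments:
  Quarry1–Macon: 75 × $2 = $150
  Quarry1–Salem: 10 × $3 = $30
  Quarry2–Macon: 90 × $3 = $270
  Quarry2–Ithaca: 15 × $3 = $45
  Quarry3–Macon: 15 × $9 = $135
Total cost = $630.
The route Quarry3→Ithaca is not used.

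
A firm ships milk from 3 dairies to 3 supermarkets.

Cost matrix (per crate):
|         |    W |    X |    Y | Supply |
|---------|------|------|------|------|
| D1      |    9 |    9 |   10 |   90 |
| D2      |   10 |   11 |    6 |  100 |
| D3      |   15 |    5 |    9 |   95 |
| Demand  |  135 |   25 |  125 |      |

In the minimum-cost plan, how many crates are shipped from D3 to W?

0

Optimal shipments:
  D1 to W: 90 × 9 = 810
  D2 to W: 45 × 10 = 450
  D2 to Y: 55 × 6 = 330
  D3 to X: 25 × 5 = 125
  D3 to Y: 70 × 9 = 630
Total cost = 2345.
The route D3→W is not used.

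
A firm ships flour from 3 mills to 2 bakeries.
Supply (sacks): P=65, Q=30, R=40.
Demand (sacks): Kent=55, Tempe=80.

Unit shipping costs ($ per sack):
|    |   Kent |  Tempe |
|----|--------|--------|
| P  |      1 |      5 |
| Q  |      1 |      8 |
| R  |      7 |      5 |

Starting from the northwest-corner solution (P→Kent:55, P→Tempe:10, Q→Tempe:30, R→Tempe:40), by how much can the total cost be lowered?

90

Current plan cost = 55·1 + 10·5 + 30·8 + 40·5 = $545.
Optimal plan:
  P→Kent: 25 × $1 = $25
  P→Tempe: 40 × $5 = $200
  Q→Kent: 30 × $1 = $30
  R→Tempe: 40 × $5 = $200
Optimal cost = $455.
Saving = 545 − 455 = $90.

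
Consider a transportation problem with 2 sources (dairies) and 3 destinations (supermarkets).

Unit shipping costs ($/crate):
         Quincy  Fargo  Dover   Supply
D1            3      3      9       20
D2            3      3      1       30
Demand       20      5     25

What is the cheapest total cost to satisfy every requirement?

100

A cheapest plan:
  D1 to Quincy: 20 × $3 = $60
  D2 to Fargo: 5 × $3 = $15
  D2 to Dover: 25 × $1 = $25
Total = 60 + 15 + 25 = $100.
(Supply check: D1 ships 20; D2 ships 30.)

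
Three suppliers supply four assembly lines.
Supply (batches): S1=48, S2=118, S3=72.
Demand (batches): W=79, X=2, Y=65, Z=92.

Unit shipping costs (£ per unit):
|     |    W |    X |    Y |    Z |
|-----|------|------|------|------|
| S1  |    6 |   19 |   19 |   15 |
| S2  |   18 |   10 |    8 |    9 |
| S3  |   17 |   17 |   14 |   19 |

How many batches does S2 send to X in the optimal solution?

The minimum-cost plan:
  S1–W: 48 × £6 = £288
  S2–X: 2 × £10 = £20
  S2–Y: 24 × £8 = £192
  S2–Z: 92 × £9 = £828
  S3–W: 31 × £17 = £527
  S3–Y: 41 × £14 = £574
Total cost = £2429.
So S2→X carries 2 batches.

2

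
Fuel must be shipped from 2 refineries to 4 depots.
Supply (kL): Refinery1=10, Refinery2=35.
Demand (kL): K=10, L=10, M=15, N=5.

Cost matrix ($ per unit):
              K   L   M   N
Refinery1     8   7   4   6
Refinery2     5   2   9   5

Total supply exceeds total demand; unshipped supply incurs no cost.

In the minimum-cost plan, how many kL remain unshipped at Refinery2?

An optimal plan:
  Refinery1→M: 10 × $4 = $40
  Refinery2→K: 10 × $5 = $50
  Refinery2→L: 10 × $2 = $20
  Refinery2→M: 5 × $9 = $45
  Refinery2→N: 5 × $5 = $25
Total cost = $180.
Refinery2 ships 30 of its 35, leaving 5.

5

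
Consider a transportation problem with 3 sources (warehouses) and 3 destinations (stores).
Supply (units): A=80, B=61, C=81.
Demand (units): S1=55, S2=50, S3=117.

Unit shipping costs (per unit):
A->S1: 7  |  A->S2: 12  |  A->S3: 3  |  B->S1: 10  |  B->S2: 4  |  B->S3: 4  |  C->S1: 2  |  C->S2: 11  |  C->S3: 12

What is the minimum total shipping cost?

Optimal allocation:
  A to S3: 80 × 3 = 240
  B to S2: 24 × 4 = 96
  B to S3: 37 × 4 = 148
  C to S1: 55 × 2 = 110
  C to S2: 26 × 11 = 286
Total = 240 + 96 + 148 + 110 + 286 = 880.

880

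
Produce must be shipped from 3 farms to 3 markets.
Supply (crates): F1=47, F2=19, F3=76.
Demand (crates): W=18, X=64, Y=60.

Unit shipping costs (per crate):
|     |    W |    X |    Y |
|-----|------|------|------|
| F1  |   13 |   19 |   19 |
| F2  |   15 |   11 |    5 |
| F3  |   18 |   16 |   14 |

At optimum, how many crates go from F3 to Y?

Solving gives:
  F1–W: 18 crates
  F1–X: 29 crates
  F2–Y: 19 crates
  F3–X: 35 crates
  F3–Y: 41 crates
Total cost = 2014.
So F3→Y carries 41 crates.

41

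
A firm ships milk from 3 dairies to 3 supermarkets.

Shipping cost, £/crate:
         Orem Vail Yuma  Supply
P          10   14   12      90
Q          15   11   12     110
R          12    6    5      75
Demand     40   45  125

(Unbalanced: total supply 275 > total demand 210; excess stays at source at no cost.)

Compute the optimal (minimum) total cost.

1870

An optimal shipping plan:
  P→Orem: 40 × £10 = £400
  Q→Vail: 45 × £11 = £495
  Q→Yuma: 50 × £12 = £600
  R→Yuma: 75 × £5 = £375
Total = 400 + 495 + 600 + 375 = £1870.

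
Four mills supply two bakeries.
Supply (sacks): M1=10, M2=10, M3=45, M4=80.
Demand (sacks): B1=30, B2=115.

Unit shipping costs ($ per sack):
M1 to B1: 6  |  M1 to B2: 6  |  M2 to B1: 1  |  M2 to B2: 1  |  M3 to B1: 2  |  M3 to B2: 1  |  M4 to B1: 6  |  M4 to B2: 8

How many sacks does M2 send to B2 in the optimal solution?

Solving gives:
  M1->B2: 10 sacks
  M2->B2: 10 sacks
  M3->B2: 45 sacks
  M4->B1: 30 sacks
  M4->B2: 50 sacks
Total cost = $695.
So M2→B2 carries 10 sacks.

10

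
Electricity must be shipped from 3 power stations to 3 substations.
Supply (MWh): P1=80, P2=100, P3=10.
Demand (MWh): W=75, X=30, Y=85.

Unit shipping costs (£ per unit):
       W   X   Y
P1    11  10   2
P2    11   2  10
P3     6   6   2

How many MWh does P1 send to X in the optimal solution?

Solving gives:
  P1->Y: 80 × £2 = £160
  P2->W: 70 × £11 = £770
  P2->X: 30 × £2 = £60
  P3->W: 5 × £6 = £30
  P3->Y: 5 × £2 = £10
Total cost = £1030.
The route P1→X is not used.

0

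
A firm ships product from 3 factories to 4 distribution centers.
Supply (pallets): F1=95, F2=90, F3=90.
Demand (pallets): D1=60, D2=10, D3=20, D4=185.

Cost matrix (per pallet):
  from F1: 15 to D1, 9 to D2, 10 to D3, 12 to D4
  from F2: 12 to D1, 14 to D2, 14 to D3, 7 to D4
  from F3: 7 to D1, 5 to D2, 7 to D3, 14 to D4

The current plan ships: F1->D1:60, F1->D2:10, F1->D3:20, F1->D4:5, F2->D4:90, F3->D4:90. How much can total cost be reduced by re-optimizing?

760

Current plan cost = 60·15 + 10·9 + 20·10 + 5·12 + 90·7 + 90·14 = 3140.
Optimal plan:
  F1 to D4: 95 pallets
  F2 to D4: 90 pallets
  F3 to D1: 60 pallets
  F3 to D2: 10 pallets
  F3 to D3: 20 pallets
Optimal cost = 2380.
Saving = 3140 − 2380 = 760.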